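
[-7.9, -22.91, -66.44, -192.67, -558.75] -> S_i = -7.90*2.90^i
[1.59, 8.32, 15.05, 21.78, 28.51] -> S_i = 1.59 + 6.73*i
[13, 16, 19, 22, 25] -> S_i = 13 + 3*i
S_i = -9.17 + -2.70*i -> [-9.17, -11.87, -14.57, -17.27, -19.97]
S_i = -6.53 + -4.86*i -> [-6.53, -11.39, -16.25, -21.11, -25.97]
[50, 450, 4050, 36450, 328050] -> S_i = 50*9^i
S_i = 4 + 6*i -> [4, 10, 16, 22, 28]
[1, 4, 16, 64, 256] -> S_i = 1*4^i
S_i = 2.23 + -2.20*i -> [2.23, 0.03, -2.17, -4.37, -6.57]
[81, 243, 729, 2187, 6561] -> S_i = 81*3^i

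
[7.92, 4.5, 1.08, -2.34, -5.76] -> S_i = 7.92 + -3.42*i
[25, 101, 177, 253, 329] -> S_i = 25 + 76*i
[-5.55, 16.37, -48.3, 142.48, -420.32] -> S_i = -5.55*(-2.95)^i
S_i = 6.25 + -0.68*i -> [6.25, 5.57, 4.89, 4.21, 3.53]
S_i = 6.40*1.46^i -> [6.4, 9.34, 13.64, 19.92, 29.08]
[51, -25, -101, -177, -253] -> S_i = 51 + -76*i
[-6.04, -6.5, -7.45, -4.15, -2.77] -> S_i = Random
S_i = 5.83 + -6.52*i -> [5.83, -0.69, -7.21, -13.73, -20.25]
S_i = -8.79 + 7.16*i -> [-8.79, -1.63, 5.53, 12.69, 19.85]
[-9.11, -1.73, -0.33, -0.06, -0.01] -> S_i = -9.11*0.19^i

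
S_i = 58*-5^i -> [58, -290, 1450, -7250, 36250]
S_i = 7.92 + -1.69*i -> [7.92, 6.23, 4.54, 2.85, 1.16]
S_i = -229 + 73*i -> [-229, -156, -83, -10, 63]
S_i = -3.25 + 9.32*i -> [-3.25, 6.07, 15.39, 24.71, 34.03]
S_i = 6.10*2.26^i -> [6.1, 13.79, 31.16, 70.41, 159.13]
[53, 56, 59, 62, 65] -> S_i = 53 + 3*i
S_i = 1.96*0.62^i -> [1.96, 1.22, 0.75, 0.47, 0.29]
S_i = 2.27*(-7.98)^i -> [2.27, -18.11, 144.55, -1153.54, 9205.29]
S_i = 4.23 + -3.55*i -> [4.23, 0.68, -2.87, -6.42, -9.97]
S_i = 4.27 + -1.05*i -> [4.27, 3.22, 2.17, 1.12, 0.07]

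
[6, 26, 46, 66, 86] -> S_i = 6 + 20*i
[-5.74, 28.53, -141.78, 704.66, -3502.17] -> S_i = -5.74*(-4.97)^i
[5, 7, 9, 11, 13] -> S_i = 5 + 2*i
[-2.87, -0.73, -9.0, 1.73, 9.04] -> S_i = Random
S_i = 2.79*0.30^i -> [2.79, 0.84, 0.25, 0.08, 0.02]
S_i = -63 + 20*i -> [-63, -43, -23, -3, 17]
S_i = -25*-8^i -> [-25, 200, -1600, 12800, -102400]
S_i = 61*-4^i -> [61, -244, 976, -3904, 15616]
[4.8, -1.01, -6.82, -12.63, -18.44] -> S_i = 4.80 + -5.81*i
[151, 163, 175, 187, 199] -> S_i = 151 + 12*i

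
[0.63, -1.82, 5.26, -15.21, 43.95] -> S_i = 0.63*(-2.89)^i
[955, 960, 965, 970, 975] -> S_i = 955 + 5*i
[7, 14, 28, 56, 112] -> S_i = 7*2^i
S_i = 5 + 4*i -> [5, 9, 13, 17, 21]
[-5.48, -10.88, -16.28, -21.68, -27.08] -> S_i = -5.48 + -5.40*i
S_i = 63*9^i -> [63, 567, 5103, 45927, 413343]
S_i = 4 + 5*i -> [4, 9, 14, 19, 24]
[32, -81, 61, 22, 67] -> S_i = Random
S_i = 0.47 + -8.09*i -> [0.47, -7.62, -15.71, -23.8, -31.89]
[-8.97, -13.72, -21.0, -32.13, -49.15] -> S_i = -8.97*1.53^i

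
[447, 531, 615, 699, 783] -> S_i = 447 + 84*i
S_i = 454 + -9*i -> [454, 445, 436, 427, 418]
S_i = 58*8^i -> [58, 464, 3712, 29696, 237568]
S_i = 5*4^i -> [5, 20, 80, 320, 1280]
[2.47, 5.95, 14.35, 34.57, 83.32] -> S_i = 2.47*2.41^i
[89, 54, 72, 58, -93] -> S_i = Random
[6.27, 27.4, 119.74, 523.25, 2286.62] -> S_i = 6.27*4.37^i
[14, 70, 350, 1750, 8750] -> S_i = 14*5^i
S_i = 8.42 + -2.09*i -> [8.42, 6.33, 4.24, 2.15, 0.06]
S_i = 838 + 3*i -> [838, 841, 844, 847, 850]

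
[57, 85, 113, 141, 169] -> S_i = 57 + 28*i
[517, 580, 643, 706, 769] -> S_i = 517 + 63*i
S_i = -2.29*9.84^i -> [-2.29, -22.53, -221.73, -2181.83, -21469.2]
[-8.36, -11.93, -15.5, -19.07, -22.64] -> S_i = -8.36 + -3.57*i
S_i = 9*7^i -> [9, 63, 441, 3087, 21609]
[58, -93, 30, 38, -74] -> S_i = Random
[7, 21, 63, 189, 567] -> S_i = 7*3^i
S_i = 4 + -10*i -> [4, -6, -16, -26, -36]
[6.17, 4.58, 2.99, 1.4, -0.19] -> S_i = 6.17 + -1.59*i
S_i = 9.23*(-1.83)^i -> [9.23, -16.89, 30.91, -56.57, 103.52]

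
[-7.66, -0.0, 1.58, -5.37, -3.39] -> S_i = Random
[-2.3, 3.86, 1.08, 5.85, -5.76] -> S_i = Random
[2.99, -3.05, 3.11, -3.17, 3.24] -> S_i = 2.99*(-1.02)^i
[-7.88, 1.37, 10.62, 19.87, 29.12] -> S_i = -7.88 + 9.25*i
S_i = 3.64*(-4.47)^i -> [3.64, -16.27, 72.73, -325.11, 1453.22]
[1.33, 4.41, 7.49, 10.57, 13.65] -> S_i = 1.33 + 3.08*i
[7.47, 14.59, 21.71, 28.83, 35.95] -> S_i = 7.47 + 7.12*i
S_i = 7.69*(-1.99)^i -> [7.69, -15.3, 30.45, -60.6, 120.6]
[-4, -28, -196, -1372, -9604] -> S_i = -4*7^i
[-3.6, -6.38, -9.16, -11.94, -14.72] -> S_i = -3.60 + -2.78*i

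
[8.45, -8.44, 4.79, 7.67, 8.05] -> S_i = Random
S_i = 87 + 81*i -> [87, 168, 249, 330, 411]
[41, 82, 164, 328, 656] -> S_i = 41*2^i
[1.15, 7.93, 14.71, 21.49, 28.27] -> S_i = 1.15 + 6.78*i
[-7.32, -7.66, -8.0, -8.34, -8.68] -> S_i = -7.32 + -0.34*i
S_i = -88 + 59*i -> [-88, -29, 30, 89, 148]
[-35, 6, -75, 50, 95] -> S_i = Random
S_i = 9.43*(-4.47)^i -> [9.43, -42.15, 188.42, -842.24, 3764.8]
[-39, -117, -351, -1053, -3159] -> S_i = -39*3^i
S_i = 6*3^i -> [6, 18, 54, 162, 486]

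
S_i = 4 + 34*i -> [4, 38, 72, 106, 140]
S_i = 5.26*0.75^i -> [5.26, 3.94, 2.96, 2.22, 1.66]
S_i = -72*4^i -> [-72, -288, -1152, -4608, -18432]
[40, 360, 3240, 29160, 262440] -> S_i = 40*9^i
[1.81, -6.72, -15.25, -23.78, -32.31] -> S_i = 1.81 + -8.53*i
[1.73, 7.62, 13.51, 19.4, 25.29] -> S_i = 1.73 + 5.89*i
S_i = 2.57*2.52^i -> [2.57, 6.48, 16.32, 41.13, 103.64]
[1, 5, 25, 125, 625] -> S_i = 1*5^i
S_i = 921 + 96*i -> [921, 1017, 1113, 1209, 1305]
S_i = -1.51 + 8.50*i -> [-1.51, 6.99, 15.49, 23.99, 32.49]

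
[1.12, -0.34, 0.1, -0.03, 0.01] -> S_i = 1.12*(-0.30)^i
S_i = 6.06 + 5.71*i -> [6.06, 11.77, 17.48, 23.19, 28.9]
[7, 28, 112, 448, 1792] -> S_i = 7*4^i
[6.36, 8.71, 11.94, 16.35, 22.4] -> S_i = 6.36*1.37^i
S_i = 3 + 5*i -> [3, 8, 13, 18, 23]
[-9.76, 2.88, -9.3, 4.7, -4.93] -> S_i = Random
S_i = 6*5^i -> [6, 30, 150, 750, 3750]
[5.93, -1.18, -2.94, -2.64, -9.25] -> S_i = Random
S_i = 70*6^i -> [70, 420, 2520, 15120, 90720]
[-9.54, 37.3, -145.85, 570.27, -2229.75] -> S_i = -9.54*(-3.91)^i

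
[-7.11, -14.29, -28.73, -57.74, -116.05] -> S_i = -7.11*2.01^i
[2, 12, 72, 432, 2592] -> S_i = 2*6^i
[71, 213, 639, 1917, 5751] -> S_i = 71*3^i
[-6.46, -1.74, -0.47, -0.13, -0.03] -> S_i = -6.46*0.27^i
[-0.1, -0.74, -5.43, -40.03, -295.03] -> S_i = -0.10*7.37^i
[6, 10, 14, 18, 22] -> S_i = 6 + 4*i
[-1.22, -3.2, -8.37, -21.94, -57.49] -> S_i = -1.22*2.62^i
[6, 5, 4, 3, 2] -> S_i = 6 + -1*i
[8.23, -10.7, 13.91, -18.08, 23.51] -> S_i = 8.23*(-1.30)^i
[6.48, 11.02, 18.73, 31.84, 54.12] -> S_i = 6.48*1.70^i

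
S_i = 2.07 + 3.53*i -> [2.07, 5.6, 9.13, 12.66, 16.19]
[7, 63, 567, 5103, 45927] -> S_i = 7*9^i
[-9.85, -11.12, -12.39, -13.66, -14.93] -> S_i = -9.85 + -1.27*i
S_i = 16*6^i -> [16, 96, 576, 3456, 20736]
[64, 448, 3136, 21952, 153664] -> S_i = 64*7^i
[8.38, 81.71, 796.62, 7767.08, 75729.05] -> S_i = 8.38*9.75^i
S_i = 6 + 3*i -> [6, 9, 12, 15, 18]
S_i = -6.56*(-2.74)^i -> [-6.56, 17.97, -49.25, 134.94, -369.75]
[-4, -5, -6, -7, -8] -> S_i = -4 + -1*i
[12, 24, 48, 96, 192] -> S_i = 12*2^i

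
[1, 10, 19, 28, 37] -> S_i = 1 + 9*i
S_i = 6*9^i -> [6, 54, 486, 4374, 39366]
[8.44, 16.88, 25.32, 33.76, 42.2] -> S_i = 8.44 + 8.44*i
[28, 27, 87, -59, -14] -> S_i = Random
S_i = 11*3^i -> [11, 33, 99, 297, 891]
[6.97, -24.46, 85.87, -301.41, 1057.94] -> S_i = 6.97*(-3.51)^i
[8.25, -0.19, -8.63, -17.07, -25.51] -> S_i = 8.25 + -8.44*i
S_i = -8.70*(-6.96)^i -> [-8.7, 60.55, -421.44, 2933.24, -20415.32]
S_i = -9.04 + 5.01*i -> [-9.04, -4.03, 0.98, 5.99, 11.0]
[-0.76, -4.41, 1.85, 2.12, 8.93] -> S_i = Random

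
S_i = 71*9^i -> [71, 639, 5751, 51759, 465831]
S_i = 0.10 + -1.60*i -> [0.1, -1.5, -3.1, -4.7, -6.3]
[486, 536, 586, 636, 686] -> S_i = 486 + 50*i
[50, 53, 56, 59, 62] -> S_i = 50 + 3*i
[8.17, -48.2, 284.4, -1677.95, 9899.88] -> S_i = 8.17*(-5.90)^i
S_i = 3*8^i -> [3, 24, 192, 1536, 12288]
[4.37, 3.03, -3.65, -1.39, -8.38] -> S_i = Random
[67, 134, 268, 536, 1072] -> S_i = 67*2^i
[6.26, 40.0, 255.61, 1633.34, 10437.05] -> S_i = 6.26*6.39^i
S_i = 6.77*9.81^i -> [6.77, 66.41, 651.52, 6391.4, 62699.59]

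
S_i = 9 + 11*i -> [9, 20, 31, 42, 53]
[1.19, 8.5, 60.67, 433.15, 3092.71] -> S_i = 1.19*7.14^i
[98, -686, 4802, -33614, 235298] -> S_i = 98*-7^i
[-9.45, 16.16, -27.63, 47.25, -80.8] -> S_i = -9.45*(-1.71)^i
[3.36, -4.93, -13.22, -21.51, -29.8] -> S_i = 3.36 + -8.29*i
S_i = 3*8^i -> [3, 24, 192, 1536, 12288]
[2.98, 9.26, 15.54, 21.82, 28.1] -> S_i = 2.98 + 6.28*i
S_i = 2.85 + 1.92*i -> [2.85, 4.77, 6.69, 8.61, 10.53]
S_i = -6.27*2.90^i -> [-6.27, -18.18, -52.73, -152.92, -443.47]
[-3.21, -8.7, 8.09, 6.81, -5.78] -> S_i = Random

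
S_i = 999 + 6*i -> [999, 1005, 1011, 1017, 1023]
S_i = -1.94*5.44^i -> [-1.94, -10.55, -57.41, -312.32, -1699.02]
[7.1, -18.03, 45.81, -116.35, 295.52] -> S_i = 7.10*(-2.54)^i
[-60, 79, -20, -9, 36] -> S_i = Random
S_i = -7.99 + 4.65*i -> [-7.99, -3.34, 1.31, 5.96, 10.61]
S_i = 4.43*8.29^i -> [4.43, 36.72, 304.45, 2523.87, 20922.9]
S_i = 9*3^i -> [9, 27, 81, 243, 729]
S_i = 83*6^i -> [83, 498, 2988, 17928, 107568]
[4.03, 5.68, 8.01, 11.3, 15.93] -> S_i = 4.03*1.41^i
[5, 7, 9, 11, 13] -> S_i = 5 + 2*i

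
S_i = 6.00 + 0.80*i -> [6.0, 6.8, 7.6, 8.4, 9.2]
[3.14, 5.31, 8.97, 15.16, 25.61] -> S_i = 3.14*1.69^i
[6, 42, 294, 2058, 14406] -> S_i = 6*7^i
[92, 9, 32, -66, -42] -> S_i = Random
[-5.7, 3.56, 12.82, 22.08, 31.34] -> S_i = -5.70 + 9.26*i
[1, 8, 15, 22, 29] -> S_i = 1 + 7*i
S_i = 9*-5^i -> [9, -45, 225, -1125, 5625]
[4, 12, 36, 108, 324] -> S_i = 4*3^i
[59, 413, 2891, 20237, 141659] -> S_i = 59*7^i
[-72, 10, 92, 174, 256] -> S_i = -72 + 82*i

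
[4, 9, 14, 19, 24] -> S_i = 4 + 5*i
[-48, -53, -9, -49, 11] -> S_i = Random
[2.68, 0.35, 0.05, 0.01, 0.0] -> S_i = 2.68*0.13^i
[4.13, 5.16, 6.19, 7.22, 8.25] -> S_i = 4.13 + 1.03*i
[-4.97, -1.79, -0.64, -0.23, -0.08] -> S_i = -4.97*0.36^i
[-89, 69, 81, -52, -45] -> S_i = Random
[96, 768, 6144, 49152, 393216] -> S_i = 96*8^i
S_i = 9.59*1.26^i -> [9.59, 12.08, 15.23, 19.18, 24.17]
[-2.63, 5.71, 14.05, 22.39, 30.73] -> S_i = -2.63 + 8.34*i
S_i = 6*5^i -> [6, 30, 150, 750, 3750]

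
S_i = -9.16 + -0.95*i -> [-9.16, -10.11, -11.06, -12.01, -12.96]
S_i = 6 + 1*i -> [6, 7, 8, 9, 10]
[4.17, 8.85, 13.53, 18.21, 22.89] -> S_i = 4.17 + 4.68*i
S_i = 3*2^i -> [3, 6, 12, 24, 48]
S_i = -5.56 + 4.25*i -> [-5.56, -1.31, 2.94, 7.19, 11.44]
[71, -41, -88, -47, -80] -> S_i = Random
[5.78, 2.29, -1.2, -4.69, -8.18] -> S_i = 5.78 + -3.49*i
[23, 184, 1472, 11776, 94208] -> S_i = 23*8^i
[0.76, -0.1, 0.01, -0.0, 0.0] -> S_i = 0.76*(-0.13)^i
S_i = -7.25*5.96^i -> [-7.25, -43.21, -257.53, -1534.89, -9147.93]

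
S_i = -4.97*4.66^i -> [-4.97, -23.16, -107.93, -502.94, -2343.69]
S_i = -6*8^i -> [-6, -48, -384, -3072, -24576]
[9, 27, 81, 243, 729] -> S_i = 9*3^i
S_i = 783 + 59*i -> [783, 842, 901, 960, 1019]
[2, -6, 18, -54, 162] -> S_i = 2*-3^i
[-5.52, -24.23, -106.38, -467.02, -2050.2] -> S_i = -5.52*4.39^i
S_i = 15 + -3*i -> [15, 12, 9, 6, 3]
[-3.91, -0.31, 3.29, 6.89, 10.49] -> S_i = -3.91 + 3.60*i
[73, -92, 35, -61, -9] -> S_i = Random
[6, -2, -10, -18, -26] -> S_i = 6 + -8*i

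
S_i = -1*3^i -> [-1, -3, -9, -27, -81]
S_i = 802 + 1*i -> [802, 803, 804, 805, 806]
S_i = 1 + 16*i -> [1, 17, 33, 49, 65]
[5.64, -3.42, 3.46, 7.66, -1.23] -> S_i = Random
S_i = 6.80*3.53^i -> [6.8, 24.0, 84.73, 299.11, 1055.86]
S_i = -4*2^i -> [-4, -8, -16, -32, -64]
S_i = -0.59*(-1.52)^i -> [-0.59, 0.9, -1.36, 2.07, -3.15]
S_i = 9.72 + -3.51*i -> [9.72, 6.21, 2.7, -0.81, -4.32]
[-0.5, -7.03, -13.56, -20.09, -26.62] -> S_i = -0.50 + -6.53*i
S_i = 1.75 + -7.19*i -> [1.75, -5.44, -12.63, -19.82, -27.01]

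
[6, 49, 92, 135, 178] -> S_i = 6 + 43*i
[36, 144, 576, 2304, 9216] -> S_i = 36*4^i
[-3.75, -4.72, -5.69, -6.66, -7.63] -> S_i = -3.75 + -0.97*i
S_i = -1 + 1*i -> [-1, 0, 1, 2, 3]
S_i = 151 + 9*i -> [151, 160, 169, 178, 187]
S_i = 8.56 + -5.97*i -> [8.56, 2.59, -3.38, -9.35, -15.32]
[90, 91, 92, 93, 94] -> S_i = 90 + 1*i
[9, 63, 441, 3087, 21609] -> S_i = 9*7^i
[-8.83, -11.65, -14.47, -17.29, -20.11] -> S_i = -8.83 + -2.82*i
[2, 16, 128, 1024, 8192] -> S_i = 2*8^i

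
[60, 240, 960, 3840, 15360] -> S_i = 60*4^i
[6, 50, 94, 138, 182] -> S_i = 6 + 44*i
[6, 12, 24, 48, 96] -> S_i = 6*2^i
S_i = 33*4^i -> [33, 132, 528, 2112, 8448]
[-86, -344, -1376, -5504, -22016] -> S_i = -86*4^i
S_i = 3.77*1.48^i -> [3.77, 5.58, 8.26, 12.22, 18.09]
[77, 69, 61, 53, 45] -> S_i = 77 + -8*i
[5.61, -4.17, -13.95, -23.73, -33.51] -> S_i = 5.61 + -9.78*i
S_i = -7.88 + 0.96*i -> [-7.88, -6.92, -5.96, -5.0, -4.04]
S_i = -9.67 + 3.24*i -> [-9.67, -6.43, -3.19, 0.05, 3.29]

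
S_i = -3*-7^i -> [-3, 21, -147, 1029, -7203]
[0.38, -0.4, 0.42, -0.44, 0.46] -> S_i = 0.38*(-1.05)^i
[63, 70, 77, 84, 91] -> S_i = 63 + 7*i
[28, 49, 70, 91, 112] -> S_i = 28 + 21*i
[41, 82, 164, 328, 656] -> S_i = 41*2^i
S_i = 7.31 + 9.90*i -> [7.31, 17.21, 27.11, 37.01, 46.91]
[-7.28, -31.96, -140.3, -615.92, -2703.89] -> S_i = -7.28*4.39^i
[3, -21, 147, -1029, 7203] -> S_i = 3*-7^i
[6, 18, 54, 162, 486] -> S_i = 6*3^i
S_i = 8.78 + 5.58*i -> [8.78, 14.36, 19.94, 25.52, 31.1]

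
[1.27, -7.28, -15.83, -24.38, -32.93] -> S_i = 1.27 + -8.55*i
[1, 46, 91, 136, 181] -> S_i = 1 + 45*i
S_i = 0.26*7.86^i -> [0.26, 2.04, 16.06, 126.25, 992.35]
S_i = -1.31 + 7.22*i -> [-1.31, 5.91, 13.13, 20.35, 27.57]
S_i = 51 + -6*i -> [51, 45, 39, 33, 27]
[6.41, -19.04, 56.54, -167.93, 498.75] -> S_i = 6.41*(-2.97)^i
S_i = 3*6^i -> [3, 18, 108, 648, 3888]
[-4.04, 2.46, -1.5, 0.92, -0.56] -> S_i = -4.04*(-0.61)^i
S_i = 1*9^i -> [1, 9, 81, 729, 6561]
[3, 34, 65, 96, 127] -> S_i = 3 + 31*i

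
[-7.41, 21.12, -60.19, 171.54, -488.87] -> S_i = -7.41*(-2.85)^i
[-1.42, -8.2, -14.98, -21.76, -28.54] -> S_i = -1.42 + -6.78*i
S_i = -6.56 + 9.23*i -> [-6.56, 2.67, 11.9, 21.13, 30.36]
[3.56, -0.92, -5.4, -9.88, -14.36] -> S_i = 3.56 + -4.48*i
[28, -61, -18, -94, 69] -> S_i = Random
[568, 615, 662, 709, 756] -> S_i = 568 + 47*i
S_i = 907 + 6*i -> [907, 913, 919, 925, 931]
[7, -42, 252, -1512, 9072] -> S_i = 7*-6^i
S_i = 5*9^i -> [5, 45, 405, 3645, 32805]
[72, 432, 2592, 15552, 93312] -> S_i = 72*6^i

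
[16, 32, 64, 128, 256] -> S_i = 16*2^i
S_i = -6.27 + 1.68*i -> [-6.27, -4.59, -2.91, -1.23, 0.45]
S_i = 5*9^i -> [5, 45, 405, 3645, 32805]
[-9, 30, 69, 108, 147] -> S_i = -9 + 39*i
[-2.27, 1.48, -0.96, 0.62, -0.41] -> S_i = -2.27*(-0.65)^i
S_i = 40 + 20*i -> [40, 60, 80, 100, 120]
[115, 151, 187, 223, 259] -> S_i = 115 + 36*i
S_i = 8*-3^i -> [8, -24, 72, -216, 648]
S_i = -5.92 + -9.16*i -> [-5.92, -15.08, -24.24, -33.4, -42.56]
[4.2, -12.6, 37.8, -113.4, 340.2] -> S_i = 4.20*(-3.00)^i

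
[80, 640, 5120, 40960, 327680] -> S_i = 80*8^i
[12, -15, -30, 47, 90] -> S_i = Random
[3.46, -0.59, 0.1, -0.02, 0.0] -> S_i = 3.46*(-0.17)^i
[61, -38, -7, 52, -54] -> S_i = Random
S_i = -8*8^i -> [-8, -64, -512, -4096, -32768]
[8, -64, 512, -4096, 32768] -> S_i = 8*-8^i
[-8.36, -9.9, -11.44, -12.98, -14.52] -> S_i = -8.36 + -1.54*i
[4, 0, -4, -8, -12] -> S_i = 4 + -4*i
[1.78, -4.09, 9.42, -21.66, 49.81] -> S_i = 1.78*(-2.30)^i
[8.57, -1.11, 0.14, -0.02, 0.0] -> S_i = 8.57*(-0.13)^i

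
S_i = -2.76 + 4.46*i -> [-2.76, 1.7, 6.16, 10.62, 15.08]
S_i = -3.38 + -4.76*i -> [-3.38, -8.14, -12.9, -17.66, -22.42]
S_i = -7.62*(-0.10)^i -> [-7.62, 0.76, -0.08, 0.01, -0.0]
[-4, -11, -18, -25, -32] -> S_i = -4 + -7*i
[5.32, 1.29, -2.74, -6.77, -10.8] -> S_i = 5.32 + -4.03*i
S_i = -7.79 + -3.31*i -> [-7.79, -11.1, -14.41, -17.72, -21.03]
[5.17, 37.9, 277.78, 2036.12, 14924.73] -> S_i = 5.17*7.33^i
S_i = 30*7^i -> [30, 210, 1470, 10290, 72030]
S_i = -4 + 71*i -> [-4, 67, 138, 209, 280]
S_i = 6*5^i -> [6, 30, 150, 750, 3750]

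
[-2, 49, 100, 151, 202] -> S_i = -2 + 51*i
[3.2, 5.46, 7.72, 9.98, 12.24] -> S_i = 3.20 + 2.26*i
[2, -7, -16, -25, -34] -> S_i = 2 + -9*i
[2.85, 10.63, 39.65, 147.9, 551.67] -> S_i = 2.85*3.73^i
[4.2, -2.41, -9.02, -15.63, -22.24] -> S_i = 4.20 + -6.61*i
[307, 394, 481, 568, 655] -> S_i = 307 + 87*i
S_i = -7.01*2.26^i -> [-7.01, -15.84, -35.8, -80.92, -182.87]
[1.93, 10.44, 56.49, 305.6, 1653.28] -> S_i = 1.93*5.41^i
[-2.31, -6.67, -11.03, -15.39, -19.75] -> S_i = -2.31 + -4.36*i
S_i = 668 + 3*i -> [668, 671, 674, 677, 680]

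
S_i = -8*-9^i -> [-8, 72, -648, 5832, -52488]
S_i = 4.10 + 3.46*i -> [4.1, 7.56, 11.02, 14.48, 17.94]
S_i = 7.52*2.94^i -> [7.52, 22.11, 65.0, 191.1, 561.83]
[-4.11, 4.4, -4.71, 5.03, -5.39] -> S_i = -4.11*(-1.07)^i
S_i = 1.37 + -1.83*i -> [1.37, -0.46, -2.29, -4.12, -5.95]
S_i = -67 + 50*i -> [-67, -17, 33, 83, 133]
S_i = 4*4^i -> [4, 16, 64, 256, 1024]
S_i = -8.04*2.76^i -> [-8.04, -22.19, -61.25, -169.04, -466.54]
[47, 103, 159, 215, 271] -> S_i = 47 + 56*i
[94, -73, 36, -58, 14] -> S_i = Random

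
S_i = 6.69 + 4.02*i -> [6.69, 10.71, 14.73, 18.75, 22.77]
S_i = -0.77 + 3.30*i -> [-0.77, 2.53, 5.83, 9.13, 12.43]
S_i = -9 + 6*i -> [-9, -3, 3, 9, 15]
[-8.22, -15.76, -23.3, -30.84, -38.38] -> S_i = -8.22 + -7.54*i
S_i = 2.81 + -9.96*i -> [2.81, -7.15, -17.11, -27.07, -37.03]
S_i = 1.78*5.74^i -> [1.78, 10.22, 58.65, 336.63, 1932.27]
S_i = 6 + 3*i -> [6, 9, 12, 15, 18]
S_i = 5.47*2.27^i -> [5.47, 12.42, 28.19, 63.98, 145.24]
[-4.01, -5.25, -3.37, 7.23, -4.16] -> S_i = Random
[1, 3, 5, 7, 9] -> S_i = 1 + 2*i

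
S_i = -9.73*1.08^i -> [-9.73, -10.51, -11.35, -12.26, -13.24]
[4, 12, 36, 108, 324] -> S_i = 4*3^i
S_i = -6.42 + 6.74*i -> [-6.42, 0.32, 7.06, 13.8, 20.54]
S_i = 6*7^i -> [6, 42, 294, 2058, 14406]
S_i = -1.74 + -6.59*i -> [-1.74, -8.33, -14.92, -21.51, -28.1]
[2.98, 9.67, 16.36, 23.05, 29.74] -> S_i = 2.98 + 6.69*i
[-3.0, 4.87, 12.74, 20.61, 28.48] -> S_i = -3.00 + 7.87*i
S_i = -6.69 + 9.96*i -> [-6.69, 3.27, 13.23, 23.19, 33.15]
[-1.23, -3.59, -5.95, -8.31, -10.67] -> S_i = -1.23 + -2.36*i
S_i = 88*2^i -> [88, 176, 352, 704, 1408]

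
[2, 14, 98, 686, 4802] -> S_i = 2*7^i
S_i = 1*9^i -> [1, 9, 81, 729, 6561]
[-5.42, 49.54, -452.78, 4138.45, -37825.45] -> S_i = -5.42*(-9.14)^i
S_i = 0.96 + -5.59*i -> [0.96, -4.63, -10.22, -15.81, -21.4]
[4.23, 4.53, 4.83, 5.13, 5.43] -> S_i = 4.23 + 0.30*i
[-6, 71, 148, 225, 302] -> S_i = -6 + 77*i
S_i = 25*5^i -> [25, 125, 625, 3125, 15625]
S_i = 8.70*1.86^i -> [8.7, 16.18, 30.1, 55.98, 104.13]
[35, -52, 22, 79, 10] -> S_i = Random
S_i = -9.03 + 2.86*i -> [-9.03, -6.17, -3.31, -0.45, 2.41]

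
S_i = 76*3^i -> [76, 228, 684, 2052, 6156]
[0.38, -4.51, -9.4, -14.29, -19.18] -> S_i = 0.38 + -4.89*i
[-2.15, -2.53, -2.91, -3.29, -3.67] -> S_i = -2.15 + -0.38*i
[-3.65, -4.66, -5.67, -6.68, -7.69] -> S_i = -3.65 + -1.01*i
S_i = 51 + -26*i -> [51, 25, -1, -27, -53]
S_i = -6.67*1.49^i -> [-6.67, -9.94, -14.81, -22.06, -32.88]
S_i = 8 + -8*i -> [8, 0, -8, -16, -24]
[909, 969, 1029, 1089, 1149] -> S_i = 909 + 60*i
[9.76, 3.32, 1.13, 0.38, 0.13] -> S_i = 9.76*0.34^i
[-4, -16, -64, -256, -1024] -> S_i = -4*4^i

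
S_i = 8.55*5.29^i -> [8.55, 45.23, 239.26, 1265.71, 6695.59]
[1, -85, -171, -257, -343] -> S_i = 1 + -86*i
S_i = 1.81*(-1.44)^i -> [1.81, -2.61, 3.75, -5.4, 7.78]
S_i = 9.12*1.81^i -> [9.12, 16.51, 29.88, 54.08, 97.88]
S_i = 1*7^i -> [1, 7, 49, 343, 2401]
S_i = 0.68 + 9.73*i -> [0.68, 10.41, 20.14, 29.87, 39.6]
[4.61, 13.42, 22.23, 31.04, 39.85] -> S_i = 4.61 + 8.81*i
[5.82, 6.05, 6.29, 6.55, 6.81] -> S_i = 5.82*1.04^i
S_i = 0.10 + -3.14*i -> [0.1, -3.04, -6.18, -9.32, -12.46]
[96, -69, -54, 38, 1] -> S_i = Random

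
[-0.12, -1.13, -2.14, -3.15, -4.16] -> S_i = -0.12 + -1.01*i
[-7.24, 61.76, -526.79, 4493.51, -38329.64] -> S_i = -7.24*(-8.53)^i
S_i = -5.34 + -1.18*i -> [-5.34, -6.52, -7.7, -8.88, -10.06]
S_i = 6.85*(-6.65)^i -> [6.85, -45.55, 302.92, -2014.45, 13396.06]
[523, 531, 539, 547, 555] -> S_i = 523 + 8*i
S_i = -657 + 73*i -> [-657, -584, -511, -438, -365]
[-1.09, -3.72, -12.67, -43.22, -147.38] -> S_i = -1.09*3.41^i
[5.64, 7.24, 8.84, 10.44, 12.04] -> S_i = 5.64 + 1.60*i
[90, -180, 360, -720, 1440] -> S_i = 90*-2^i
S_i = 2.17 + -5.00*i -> [2.17, -2.83, -7.83, -12.83, -17.83]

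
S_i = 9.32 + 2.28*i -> [9.32, 11.6, 13.88, 16.16, 18.44]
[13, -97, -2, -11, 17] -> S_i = Random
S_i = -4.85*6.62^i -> [-4.85, -32.11, -212.55, -1407.07, -9314.8]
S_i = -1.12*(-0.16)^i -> [-1.12, 0.18, -0.03, 0.0, -0.0]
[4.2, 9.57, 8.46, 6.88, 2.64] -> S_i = Random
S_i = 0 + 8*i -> [0, 8, 16, 24, 32]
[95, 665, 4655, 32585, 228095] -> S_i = 95*7^i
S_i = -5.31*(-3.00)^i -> [-5.31, 15.93, -47.79, 143.37, -430.11]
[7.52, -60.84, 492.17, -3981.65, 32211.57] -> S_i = 7.52*(-8.09)^i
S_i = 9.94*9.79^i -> [9.94, 97.31, 952.69, 9326.84, 91309.75]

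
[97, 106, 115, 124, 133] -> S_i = 97 + 9*i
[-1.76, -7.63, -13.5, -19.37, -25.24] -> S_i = -1.76 + -5.87*i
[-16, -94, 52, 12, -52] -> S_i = Random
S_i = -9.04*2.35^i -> [-9.04, -21.24, -49.92, -117.32, -275.7]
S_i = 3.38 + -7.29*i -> [3.38, -3.91, -11.2, -18.49, -25.78]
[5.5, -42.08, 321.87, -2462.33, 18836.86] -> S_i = 5.50*(-7.65)^i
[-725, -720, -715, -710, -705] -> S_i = -725 + 5*i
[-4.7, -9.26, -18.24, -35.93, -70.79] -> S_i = -4.70*1.97^i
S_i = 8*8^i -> [8, 64, 512, 4096, 32768]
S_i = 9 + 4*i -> [9, 13, 17, 21, 25]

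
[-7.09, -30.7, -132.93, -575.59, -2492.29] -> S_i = -7.09*4.33^i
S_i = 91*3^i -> [91, 273, 819, 2457, 7371]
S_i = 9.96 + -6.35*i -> [9.96, 3.61, -2.74, -9.09, -15.44]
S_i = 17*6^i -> [17, 102, 612, 3672, 22032]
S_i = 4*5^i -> [4, 20, 100, 500, 2500]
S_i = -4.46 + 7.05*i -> [-4.46, 2.59, 9.64, 16.69, 23.74]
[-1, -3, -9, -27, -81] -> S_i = -1*3^i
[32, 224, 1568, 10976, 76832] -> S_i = 32*7^i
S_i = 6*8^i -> [6, 48, 384, 3072, 24576]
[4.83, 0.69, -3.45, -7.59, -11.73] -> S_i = 4.83 + -4.14*i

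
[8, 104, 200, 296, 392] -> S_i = 8 + 96*i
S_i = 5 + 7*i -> [5, 12, 19, 26, 33]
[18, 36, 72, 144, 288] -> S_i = 18*2^i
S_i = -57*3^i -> [-57, -171, -513, -1539, -4617]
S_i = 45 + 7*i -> [45, 52, 59, 66, 73]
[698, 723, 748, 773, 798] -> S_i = 698 + 25*i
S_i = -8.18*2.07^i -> [-8.18, -16.93, -35.05, -72.55, -150.19]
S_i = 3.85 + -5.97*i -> [3.85, -2.12, -8.09, -14.06, -20.03]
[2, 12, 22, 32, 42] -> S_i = 2 + 10*i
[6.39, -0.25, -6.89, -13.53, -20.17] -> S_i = 6.39 + -6.64*i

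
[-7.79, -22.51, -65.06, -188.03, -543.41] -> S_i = -7.79*2.89^i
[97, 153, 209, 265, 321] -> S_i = 97 + 56*i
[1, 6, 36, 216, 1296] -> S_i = 1*6^i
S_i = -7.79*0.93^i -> [-7.79, -7.24, -6.74, -6.27, -5.83]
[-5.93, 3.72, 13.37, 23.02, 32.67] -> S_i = -5.93 + 9.65*i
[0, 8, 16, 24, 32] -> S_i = 0 + 8*i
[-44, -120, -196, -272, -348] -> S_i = -44 + -76*i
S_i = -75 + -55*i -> [-75, -130, -185, -240, -295]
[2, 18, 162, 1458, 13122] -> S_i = 2*9^i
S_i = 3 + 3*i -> [3, 6, 9, 12, 15]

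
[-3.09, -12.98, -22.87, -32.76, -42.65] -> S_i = -3.09 + -9.89*i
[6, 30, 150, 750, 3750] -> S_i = 6*5^i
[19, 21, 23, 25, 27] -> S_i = 19 + 2*i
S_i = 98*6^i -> [98, 588, 3528, 21168, 127008]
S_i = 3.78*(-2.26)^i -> [3.78, -8.54, 19.31, -43.63, 98.61]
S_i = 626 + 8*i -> [626, 634, 642, 650, 658]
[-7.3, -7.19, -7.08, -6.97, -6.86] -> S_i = -7.30 + 0.11*i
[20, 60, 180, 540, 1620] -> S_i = 20*3^i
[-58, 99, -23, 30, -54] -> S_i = Random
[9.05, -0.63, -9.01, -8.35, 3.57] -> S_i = Random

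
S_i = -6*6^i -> [-6, -36, -216, -1296, -7776]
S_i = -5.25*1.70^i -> [-5.25, -8.92, -15.17, -25.79, -43.85]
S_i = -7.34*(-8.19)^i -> [-7.34, 60.11, -492.34, 4032.25, -33024.15]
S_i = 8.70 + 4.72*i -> [8.7, 13.42, 18.14, 22.86, 27.58]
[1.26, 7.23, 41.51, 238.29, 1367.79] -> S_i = 1.26*5.74^i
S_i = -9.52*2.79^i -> [-9.52, -26.56, -74.1, -206.75, -576.84]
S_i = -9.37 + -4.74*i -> [-9.37, -14.11, -18.85, -23.59, -28.33]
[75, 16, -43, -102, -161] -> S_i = 75 + -59*i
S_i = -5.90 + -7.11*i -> [-5.9, -13.01, -20.12, -27.23, -34.34]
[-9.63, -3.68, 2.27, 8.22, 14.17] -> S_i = -9.63 + 5.95*i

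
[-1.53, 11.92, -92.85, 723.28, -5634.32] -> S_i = -1.53*(-7.79)^i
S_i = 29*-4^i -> [29, -116, 464, -1856, 7424]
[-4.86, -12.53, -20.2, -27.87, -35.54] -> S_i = -4.86 + -7.67*i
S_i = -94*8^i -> [-94, -752, -6016, -48128, -385024]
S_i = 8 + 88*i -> [8, 96, 184, 272, 360]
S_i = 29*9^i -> [29, 261, 2349, 21141, 190269]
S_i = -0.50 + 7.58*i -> [-0.5, 7.08, 14.66, 22.24, 29.82]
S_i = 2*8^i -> [2, 16, 128, 1024, 8192]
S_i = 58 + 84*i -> [58, 142, 226, 310, 394]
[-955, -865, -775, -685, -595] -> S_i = -955 + 90*i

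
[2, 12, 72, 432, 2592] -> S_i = 2*6^i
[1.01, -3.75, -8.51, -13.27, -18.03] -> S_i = 1.01 + -4.76*i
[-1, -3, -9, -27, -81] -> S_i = -1*3^i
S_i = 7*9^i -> [7, 63, 567, 5103, 45927]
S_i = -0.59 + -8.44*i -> [-0.59, -9.03, -17.47, -25.91, -34.35]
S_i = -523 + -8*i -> [-523, -531, -539, -547, -555]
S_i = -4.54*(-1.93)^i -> [-4.54, 8.76, -16.91, 32.64, -62.99]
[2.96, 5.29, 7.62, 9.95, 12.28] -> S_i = 2.96 + 2.33*i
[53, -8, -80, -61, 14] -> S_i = Random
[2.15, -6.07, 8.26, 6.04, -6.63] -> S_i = Random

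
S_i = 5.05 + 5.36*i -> [5.05, 10.41, 15.77, 21.13, 26.49]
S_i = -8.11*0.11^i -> [-8.11, -0.89, -0.1, -0.01, -0.0]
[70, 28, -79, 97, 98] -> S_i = Random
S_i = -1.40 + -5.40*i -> [-1.4, -6.8, -12.2, -17.6, -23.0]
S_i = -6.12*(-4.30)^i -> [-6.12, 26.32, -113.16, 486.58, -2092.31]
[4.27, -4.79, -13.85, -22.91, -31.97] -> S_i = 4.27 + -9.06*i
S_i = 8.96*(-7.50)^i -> [8.96, -67.2, 504.0, -3780.0, 28350.0]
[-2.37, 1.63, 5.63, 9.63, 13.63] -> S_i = -2.37 + 4.00*i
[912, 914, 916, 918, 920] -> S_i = 912 + 2*i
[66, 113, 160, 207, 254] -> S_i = 66 + 47*i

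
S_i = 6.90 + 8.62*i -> [6.9, 15.52, 24.14, 32.76, 41.38]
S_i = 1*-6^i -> [1, -6, 36, -216, 1296]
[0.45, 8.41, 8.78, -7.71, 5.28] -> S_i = Random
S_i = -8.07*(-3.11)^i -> [-8.07, 25.1, -78.05, 242.75, -754.94]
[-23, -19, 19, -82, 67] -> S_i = Random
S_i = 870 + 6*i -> [870, 876, 882, 888, 894]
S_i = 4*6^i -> [4, 24, 144, 864, 5184]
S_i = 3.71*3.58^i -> [3.71, 13.28, 47.55, 170.22, 609.41]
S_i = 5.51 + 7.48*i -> [5.51, 12.99, 20.47, 27.95, 35.43]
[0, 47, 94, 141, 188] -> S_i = 0 + 47*i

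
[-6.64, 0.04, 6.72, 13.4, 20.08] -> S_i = -6.64 + 6.68*i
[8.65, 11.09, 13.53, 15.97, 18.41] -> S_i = 8.65 + 2.44*i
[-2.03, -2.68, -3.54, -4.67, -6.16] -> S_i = -2.03*1.32^i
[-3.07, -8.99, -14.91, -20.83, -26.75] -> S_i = -3.07 + -5.92*i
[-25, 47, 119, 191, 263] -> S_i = -25 + 72*i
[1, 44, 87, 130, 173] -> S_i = 1 + 43*i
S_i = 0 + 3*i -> [0, 3, 6, 9, 12]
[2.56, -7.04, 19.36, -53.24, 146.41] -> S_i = 2.56*(-2.75)^i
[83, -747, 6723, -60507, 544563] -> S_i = 83*-9^i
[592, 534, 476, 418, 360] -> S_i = 592 + -58*i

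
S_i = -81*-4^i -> [-81, 324, -1296, 5184, -20736]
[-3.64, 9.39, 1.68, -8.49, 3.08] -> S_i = Random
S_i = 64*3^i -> [64, 192, 576, 1728, 5184]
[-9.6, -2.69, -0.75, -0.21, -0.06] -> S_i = -9.60*0.28^i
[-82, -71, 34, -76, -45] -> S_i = Random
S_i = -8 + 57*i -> [-8, 49, 106, 163, 220]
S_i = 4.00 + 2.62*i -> [4.0, 6.62, 9.24, 11.86, 14.48]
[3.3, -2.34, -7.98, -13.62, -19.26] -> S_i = 3.30 + -5.64*i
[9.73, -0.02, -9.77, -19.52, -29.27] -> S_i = 9.73 + -9.75*i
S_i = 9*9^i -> [9, 81, 729, 6561, 59049]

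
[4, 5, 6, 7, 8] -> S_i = 4 + 1*i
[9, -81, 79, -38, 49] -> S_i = Random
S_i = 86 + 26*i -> [86, 112, 138, 164, 190]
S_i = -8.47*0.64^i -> [-8.47, -5.42, -3.47, -2.22, -1.42]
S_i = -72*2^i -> [-72, -144, -288, -576, -1152]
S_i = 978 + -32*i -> [978, 946, 914, 882, 850]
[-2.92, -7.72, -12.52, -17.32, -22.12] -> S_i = -2.92 + -4.80*i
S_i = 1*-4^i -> [1, -4, 16, -64, 256]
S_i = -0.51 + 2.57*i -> [-0.51, 2.06, 4.63, 7.2, 9.77]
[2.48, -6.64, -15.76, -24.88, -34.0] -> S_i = 2.48 + -9.12*i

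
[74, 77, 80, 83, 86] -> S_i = 74 + 3*i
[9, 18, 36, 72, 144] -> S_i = 9*2^i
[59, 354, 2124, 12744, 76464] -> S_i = 59*6^i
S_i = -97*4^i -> [-97, -388, -1552, -6208, -24832]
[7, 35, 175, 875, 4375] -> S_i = 7*5^i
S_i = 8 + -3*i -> [8, 5, 2, -1, -4]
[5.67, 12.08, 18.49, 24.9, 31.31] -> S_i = 5.67 + 6.41*i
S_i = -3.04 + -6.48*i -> [-3.04, -9.52, -16.0, -22.48, -28.96]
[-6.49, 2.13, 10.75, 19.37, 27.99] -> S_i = -6.49 + 8.62*i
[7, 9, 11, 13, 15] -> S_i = 7 + 2*i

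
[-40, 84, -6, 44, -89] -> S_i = Random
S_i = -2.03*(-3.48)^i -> [-2.03, 7.06, -24.58, 85.55, -297.72]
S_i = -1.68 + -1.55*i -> [-1.68, -3.23, -4.78, -6.33, -7.88]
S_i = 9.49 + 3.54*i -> [9.49, 13.03, 16.57, 20.11, 23.65]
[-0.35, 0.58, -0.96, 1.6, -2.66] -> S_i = -0.35*(-1.66)^i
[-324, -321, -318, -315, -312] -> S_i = -324 + 3*i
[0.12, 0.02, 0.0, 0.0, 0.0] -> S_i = 0.12*0.18^i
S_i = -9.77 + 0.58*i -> [-9.77, -9.19, -8.61, -8.03, -7.45]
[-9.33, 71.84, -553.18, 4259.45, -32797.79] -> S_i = -9.33*(-7.70)^i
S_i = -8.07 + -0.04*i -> [-8.07, -8.11, -8.15, -8.19, -8.23]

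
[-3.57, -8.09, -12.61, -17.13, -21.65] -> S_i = -3.57 + -4.52*i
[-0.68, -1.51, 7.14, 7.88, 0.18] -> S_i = Random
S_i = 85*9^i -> [85, 765, 6885, 61965, 557685]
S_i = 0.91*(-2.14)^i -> [0.91, -1.95, 4.17, -8.92, 19.09]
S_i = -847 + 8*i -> [-847, -839, -831, -823, -815]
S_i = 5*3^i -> [5, 15, 45, 135, 405]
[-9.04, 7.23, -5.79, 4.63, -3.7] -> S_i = -9.04*(-0.80)^i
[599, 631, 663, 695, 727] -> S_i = 599 + 32*i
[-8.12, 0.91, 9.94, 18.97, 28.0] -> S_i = -8.12 + 9.03*i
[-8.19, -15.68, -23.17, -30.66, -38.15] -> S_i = -8.19 + -7.49*i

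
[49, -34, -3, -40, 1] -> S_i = Random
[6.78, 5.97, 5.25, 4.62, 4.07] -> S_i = 6.78*0.88^i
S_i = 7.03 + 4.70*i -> [7.03, 11.73, 16.43, 21.13, 25.83]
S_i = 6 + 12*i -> [6, 18, 30, 42, 54]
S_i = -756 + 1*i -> [-756, -755, -754, -753, -752]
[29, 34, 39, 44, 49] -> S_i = 29 + 5*i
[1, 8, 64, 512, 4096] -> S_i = 1*8^i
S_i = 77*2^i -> [77, 154, 308, 616, 1232]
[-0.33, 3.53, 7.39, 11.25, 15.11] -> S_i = -0.33 + 3.86*i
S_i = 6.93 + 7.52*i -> [6.93, 14.45, 21.97, 29.49, 37.01]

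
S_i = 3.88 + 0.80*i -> [3.88, 4.68, 5.48, 6.28, 7.08]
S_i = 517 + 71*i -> [517, 588, 659, 730, 801]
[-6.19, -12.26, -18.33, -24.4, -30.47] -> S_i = -6.19 + -6.07*i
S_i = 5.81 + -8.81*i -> [5.81, -3.0, -11.81, -20.62, -29.43]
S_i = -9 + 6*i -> [-9, -3, 3, 9, 15]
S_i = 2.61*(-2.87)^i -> [2.61, -7.49, 21.5, -61.7, 177.08]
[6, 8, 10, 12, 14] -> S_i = 6 + 2*i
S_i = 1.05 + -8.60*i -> [1.05, -7.55, -16.15, -24.75, -33.35]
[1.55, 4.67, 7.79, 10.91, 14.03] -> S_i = 1.55 + 3.12*i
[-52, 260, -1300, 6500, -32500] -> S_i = -52*-5^i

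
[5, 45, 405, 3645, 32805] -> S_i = 5*9^i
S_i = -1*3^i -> [-1, -3, -9, -27, -81]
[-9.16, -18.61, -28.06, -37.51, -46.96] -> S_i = -9.16 + -9.45*i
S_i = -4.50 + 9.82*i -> [-4.5, 5.32, 15.14, 24.96, 34.78]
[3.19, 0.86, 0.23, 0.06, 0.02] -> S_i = 3.19*0.27^i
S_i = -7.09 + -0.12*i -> [-7.09, -7.21, -7.33, -7.45, -7.57]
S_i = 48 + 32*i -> [48, 80, 112, 144, 176]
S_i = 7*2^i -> [7, 14, 28, 56, 112]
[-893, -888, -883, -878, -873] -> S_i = -893 + 5*i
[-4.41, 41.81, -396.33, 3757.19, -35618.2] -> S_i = -4.41*(-9.48)^i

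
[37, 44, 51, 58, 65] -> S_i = 37 + 7*i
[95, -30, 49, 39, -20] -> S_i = Random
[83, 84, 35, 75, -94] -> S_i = Random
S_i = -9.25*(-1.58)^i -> [-9.25, 14.62, -23.09, 36.48, -57.65]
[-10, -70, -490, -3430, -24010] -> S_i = -10*7^i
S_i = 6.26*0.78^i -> [6.26, 4.88, 3.81, 2.97, 2.32]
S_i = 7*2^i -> [7, 14, 28, 56, 112]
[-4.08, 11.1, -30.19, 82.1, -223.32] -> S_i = -4.08*(-2.72)^i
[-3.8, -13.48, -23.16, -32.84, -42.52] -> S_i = -3.80 + -9.68*i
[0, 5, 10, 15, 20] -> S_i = 0 + 5*i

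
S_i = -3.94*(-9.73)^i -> [-3.94, 38.34, -373.01, 3629.4, -35314.05]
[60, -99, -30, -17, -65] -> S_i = Random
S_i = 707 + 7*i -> [707, 714, 721, 728, 735]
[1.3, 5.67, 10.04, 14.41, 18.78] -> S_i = 1.30 + 4.37*i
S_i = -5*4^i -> [-5, -20, -80, -320, -1280]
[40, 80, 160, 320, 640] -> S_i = 40*2^i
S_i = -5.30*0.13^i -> [-5.3, -0.69, -0.09, -0.01, -0.0]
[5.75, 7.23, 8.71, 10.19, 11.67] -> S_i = 5.75 + 1.48*i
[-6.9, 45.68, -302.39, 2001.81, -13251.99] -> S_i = -6.90*(-6.62)^i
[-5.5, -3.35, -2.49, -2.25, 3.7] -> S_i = Random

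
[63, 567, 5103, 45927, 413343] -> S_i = 63*9^i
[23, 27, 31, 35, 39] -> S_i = 23 + 4*i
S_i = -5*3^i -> [-5, -15, -45, -135, -405]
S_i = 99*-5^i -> [99, -495, 2475, -12375, 61875]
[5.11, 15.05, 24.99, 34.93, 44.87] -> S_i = 5.11 + 9.94*i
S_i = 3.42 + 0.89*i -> [3.42, 4.31, 5.2, 6.09, 6.98]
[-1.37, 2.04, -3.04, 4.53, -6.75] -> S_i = -1.37*(-1.49)^i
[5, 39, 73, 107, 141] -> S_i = 5 + 34*i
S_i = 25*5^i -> [25, 125, 625, 3125, 15625]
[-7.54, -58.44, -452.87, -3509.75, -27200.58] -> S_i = -7.54*7.75^i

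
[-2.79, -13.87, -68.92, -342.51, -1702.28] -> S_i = -2.79*4.97^i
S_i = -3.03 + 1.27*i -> [-3.03, -1.76, -0.49, 0.78, 2.05]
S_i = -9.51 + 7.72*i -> [-9.51, -1.79, 5.93, 13.65, 21.37]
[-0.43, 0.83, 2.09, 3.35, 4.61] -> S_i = -0.43 + 1.26*i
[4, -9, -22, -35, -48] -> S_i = 4 + -13*i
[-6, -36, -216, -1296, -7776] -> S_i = -6*6^i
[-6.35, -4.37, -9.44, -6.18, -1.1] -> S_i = Random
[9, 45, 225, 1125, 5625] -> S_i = 9*5^i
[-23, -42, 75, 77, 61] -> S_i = Random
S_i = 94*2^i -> [94, 188, 376, 752, 1504]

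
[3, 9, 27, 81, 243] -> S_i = 3*3^i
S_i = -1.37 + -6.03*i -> [-1.37, -7.4, -13.43, -19.46, -25.49]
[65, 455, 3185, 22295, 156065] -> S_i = 65*7^i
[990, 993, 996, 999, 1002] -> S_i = 990 + 3*i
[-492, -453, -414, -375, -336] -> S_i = -492 + 39*i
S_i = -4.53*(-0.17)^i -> [-4.53, 0.77, -0.13, 0.02, -0.0]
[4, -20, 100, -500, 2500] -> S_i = 4*-5^i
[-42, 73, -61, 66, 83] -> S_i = Random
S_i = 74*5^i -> [74, 370, 1850, 9250, 46250]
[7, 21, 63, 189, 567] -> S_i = 7*3^i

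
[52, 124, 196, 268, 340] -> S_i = 52 + 72*i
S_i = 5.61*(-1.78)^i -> [5.61, -9.99, 17.77, -31.64, 56.32]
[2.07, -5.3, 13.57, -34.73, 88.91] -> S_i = 2.07*(-2.56)^i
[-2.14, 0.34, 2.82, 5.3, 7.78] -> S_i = -2.14 + 2.48*i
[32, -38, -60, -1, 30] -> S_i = Random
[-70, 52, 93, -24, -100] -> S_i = Random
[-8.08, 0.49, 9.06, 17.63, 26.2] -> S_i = -8.08 + 8.57*i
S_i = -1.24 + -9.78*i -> [-1.24, -11.02, -20.8, -30.58, -40.36]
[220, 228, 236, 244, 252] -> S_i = 220 + 8*i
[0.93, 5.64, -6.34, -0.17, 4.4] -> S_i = Random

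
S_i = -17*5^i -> [-17, -85, -425, -2125, -10625]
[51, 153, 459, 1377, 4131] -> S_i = 51*3^i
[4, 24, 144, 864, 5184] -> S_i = 4*6^i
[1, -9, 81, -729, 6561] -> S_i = 1*-9^i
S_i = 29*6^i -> [29, 174, 1044, 6264, 37584]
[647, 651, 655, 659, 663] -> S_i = 647 + 4*i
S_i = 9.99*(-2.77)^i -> [9.99, -27.67, 76.65, -212.33, 588.15]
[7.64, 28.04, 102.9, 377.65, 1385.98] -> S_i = 7.64*3.67^i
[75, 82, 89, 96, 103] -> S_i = 75 + 7*i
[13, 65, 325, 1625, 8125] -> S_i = 13*5^i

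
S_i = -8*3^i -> [-8, -24, -72, -216, -648]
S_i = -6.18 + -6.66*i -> [-6.18, -12.84, -19.5, -26.16, -32.82]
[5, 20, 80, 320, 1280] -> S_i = 5*4^i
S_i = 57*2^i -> [57, 114, 228, 456, 912]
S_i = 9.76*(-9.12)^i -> [9.76, -89.01, 811.78, -7403.45, 67519.49]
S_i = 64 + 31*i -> [64, 95, 126, 157, 188]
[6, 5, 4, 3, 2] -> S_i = 6 + -1*i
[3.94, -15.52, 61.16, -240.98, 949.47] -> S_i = 3.94*(-3.94)^i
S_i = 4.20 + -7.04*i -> [4.2, -2.84, -9.88, -16.92, -23.96]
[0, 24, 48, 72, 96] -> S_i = 0 + 24*i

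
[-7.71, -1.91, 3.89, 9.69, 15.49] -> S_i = -7.71 + 5.80*i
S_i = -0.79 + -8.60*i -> [-0.79, -9.39, -17.99, -26.59, -35.19]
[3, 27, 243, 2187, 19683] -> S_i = 3*9^i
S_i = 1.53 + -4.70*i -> [1.53, -3.17, -7.87, -12.57, -17.27]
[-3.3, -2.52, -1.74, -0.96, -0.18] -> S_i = -3.30 + 0.78*i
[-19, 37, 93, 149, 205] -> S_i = -19 + 56*i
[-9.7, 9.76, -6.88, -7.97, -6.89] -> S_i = Random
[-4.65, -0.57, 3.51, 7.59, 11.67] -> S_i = -4.65 + 4.08*i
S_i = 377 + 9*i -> [377, 386, 395, 404, 413]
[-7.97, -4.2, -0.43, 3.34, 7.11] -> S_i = -7.97 + 3.77*i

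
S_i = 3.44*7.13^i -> [3.44, 24.53, 174.88, 1246.89, 8890.3]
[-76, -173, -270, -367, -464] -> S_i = -76 + -97*i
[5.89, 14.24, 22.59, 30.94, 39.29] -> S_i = 5.89 + 8.35*i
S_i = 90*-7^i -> [90, -630, 4410, -30870, 216090]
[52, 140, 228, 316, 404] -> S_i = 52 + 88*i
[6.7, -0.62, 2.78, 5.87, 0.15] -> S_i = Random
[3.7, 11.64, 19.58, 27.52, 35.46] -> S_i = 3.70 + 7.94*i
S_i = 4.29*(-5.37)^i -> [4.29, -23.04, 123.71, -664.32, 3567.42]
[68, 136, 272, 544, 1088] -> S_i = 68*2^i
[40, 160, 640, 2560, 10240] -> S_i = 40*4^i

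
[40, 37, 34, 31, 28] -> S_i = 40 + -3*i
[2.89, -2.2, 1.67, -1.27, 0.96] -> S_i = 2.89*(-0.76)^i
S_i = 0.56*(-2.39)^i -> [0.56, -1.34, 3.2, -7.65, 18.27]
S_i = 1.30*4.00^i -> [1.3, 5.2, 20.8, 83.2, 332.8]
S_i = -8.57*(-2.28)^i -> [-8.57, 19.54, -44.55, 101.57, -231.59]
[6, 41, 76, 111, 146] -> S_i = 6 + 35*i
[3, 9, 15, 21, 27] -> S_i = 3 + 6*i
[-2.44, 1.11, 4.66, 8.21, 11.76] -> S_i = -2.44 + 3.55*i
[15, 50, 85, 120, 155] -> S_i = 15 + 35*i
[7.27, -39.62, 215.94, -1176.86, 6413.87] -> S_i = 7.27*(-5.45)^i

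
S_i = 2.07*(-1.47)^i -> [2.07, -3.04, 4.47, -6.58, 9.67]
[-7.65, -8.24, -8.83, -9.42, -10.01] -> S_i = -7.65 + -0.59*i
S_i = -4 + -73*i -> [-4, -77, -150, -223, -296]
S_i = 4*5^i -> [4, 20, 100, 500, 2500]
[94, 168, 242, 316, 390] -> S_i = 94 + 74*i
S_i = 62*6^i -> [62, 372, 2232, 13392, 80352]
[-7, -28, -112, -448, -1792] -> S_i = -7*4^i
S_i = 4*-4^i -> [4, -16, 64, -256, 1024]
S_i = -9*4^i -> [-9, -36, -144, -576, -2304]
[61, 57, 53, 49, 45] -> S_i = 61 + -4*i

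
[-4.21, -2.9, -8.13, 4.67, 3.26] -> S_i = Random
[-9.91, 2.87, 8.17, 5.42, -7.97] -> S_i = Random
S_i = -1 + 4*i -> [-1, 3, 7, 11, 15]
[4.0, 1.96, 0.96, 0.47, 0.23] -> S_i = 4.00*0.49^i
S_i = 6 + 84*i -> [6, 90, 174, 258, 342]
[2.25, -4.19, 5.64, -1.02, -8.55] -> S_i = Random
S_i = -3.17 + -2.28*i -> [-3.17, -5.45, -7.73, -10.01, -12.29]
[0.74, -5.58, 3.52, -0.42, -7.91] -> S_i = Random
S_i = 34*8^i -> [34, 272, 2176, 17408, 139264]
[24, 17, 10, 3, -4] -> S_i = 24 + -7*i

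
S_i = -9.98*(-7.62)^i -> [-9.98, 76.05, -579.48, 4415.66, -33647.32]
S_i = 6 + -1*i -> [6, 5, 4, 3, 2]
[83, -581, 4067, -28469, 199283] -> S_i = 83*-7^i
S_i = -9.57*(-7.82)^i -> [-9.57, 74.84, -585.23, 4576.49, -35788.13]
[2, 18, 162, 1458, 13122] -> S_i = 2*9^i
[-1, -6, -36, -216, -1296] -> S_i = -1*6^i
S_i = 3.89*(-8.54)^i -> [3.89, -33.22, 283.7, -2422.83, 20690.98]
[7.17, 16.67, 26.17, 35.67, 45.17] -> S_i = 7.17 + 9.50*i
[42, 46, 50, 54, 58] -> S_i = 42 + 4*i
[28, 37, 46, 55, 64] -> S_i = 28 + 9*i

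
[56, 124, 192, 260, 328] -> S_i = 56 + 68*i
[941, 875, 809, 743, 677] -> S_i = 941 + -66*i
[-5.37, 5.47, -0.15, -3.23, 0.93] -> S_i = Random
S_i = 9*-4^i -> [9, -36, 144, -576, 2304]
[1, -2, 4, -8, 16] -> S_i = 1*-2^i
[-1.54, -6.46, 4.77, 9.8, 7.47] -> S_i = Random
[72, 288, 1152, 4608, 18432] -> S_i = 72*4^i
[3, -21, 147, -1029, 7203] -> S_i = 3*-7^i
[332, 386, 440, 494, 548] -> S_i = 332 + 54*i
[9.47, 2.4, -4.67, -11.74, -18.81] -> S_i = 9.47 + -7.07*i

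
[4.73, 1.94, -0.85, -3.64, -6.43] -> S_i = 4.73 + -2.79*i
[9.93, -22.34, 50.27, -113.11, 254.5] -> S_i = 9.93*(-2.25)^i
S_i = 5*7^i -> [5, 35, 245, 1715, 12005]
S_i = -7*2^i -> [-7, -14, -28, -56, -112]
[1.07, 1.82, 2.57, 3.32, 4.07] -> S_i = 1.07 + 0.75*i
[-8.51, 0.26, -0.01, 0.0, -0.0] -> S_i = -8.51*(-0.03)^i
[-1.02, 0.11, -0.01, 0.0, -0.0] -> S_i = -1.02*(-0.11)^i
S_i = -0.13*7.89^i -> [-0.13, -1.03, -8.09, -63.85, -503.79]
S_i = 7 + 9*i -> [7, 16, 25, 34, 43]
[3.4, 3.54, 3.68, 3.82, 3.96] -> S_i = 3.40 + 0.14*i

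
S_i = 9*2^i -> [9, 18, 36, 72, 144]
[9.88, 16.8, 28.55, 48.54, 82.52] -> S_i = 9.88*1.70^i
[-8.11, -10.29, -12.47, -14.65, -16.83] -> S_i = -8.11 + -2.18*i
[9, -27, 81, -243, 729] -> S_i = 9*-3^i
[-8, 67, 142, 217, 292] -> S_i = -8 + 75*i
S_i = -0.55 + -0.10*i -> [-0.55, -0.65, -0.75, -0.85, -0.95]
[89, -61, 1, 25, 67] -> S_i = Random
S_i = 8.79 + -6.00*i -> [8.79, 2.79, -3.21, -9.21, -15.21]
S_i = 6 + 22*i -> [6, 28, 50, 72, 94]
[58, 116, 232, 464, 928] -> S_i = 58*2^i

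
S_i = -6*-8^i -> [-6, 48, -384, 3072, -24576]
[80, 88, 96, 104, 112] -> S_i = 80 + 8*i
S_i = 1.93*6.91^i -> [1.93, 13.34, 92.15, 636.78, 4400.17]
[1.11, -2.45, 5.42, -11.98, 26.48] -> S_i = 1.11*(-2.21)^i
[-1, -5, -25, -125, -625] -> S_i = -1*5^i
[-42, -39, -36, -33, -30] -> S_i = -42 + 3*i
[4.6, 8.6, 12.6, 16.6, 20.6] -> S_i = 4.60 + 4.00*i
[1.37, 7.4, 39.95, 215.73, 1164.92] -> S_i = 1.37*5.40^i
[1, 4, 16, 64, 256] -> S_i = 1*4^i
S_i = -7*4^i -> [-7, -28, -112, -448, -1792]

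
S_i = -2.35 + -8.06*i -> [-2.35, -10.41, -18.47, -26.53, -34.59]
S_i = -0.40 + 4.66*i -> [-0.4, 4.26, 8.92, 13.58, 18.24]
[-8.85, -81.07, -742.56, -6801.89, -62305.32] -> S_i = -8.85*9.16^i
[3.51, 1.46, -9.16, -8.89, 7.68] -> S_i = Random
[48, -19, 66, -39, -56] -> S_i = Random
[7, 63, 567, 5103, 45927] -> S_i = 7*9^i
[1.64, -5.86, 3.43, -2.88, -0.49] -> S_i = Random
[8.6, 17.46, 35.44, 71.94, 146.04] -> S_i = 8.60*2.03^i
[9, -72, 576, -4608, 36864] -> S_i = 9*-8^i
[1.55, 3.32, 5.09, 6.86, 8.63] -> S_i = 1.55 + 1.77*i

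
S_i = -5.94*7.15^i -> [-5.94, -42.47, -303.67, -2171.22, -15524.25]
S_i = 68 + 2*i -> [68, 70, 72, 74, 76]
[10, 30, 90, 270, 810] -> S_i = 10*3^i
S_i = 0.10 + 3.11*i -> [0.1, 3.21, 6.32, 9.43, 12.54]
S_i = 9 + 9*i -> [9, 18, 27, 36, 45]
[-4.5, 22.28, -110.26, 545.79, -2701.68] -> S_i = -4.50*(-4.95)^i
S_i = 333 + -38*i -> [333, 295, 257, 219, 181]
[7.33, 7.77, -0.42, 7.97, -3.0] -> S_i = Random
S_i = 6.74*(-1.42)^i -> [6.74, -9.57, 13.59, -19.3, 27.4]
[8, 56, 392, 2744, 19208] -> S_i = 8*7^i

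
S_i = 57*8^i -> [57, 456, 3648, 29184, 233472]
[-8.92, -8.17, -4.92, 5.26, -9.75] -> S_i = Random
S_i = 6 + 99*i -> [6, 105, 204, 303, 402]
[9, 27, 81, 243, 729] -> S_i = 9*3^i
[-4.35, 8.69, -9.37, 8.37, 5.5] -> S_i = Random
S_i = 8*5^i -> [8, 40, 200, 1000, 5000]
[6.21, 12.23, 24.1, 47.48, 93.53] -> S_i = 6.21*1.97^i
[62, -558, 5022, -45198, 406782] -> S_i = 62*-9^i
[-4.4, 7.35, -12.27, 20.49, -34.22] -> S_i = -4.40*(-1.67)^i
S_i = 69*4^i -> [69, 276, 1104, 4416, 17664]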